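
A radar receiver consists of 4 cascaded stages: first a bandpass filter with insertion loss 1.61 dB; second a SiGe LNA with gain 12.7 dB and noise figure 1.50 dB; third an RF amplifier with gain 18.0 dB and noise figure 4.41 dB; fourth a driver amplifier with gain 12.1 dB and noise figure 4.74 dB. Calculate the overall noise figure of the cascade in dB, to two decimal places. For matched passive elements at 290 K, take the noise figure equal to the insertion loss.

3.40 dB

Convert to linear (a loss of L dB is a gain of −L dB): F_i = 10^(NF_i/10), G_i = 10^(G_i,dB/10)
  Stage 1: F_1 = 10^(1.61/10) = 1.449, G_1 = 10^(−1.61/10) = 0.6902
  Stage 2: F_2 = 10^(1.50/10) = 1.413, G_2 = 10^(12.7/10) = 18.62
  Stage 3: F_3 = 10^(4.41/10) = 2.761, G_3 = 10^(18.0/10) = 63.10
  Stage 4: F_4 = 10^(4.74/10) = 2.979, G_4 = 10^(12.1/10) = 16.22
Friis cascade:
  F = 1.449 + (1.413 − 1)/0.6902 + (2.761 − 1)/12.85 + (2.979 − 1)/811.0 = 2.186
NF = 10 log₁₀(2.186) = 3.40 dB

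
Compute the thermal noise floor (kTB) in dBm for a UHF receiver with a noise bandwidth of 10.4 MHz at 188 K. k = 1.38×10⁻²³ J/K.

−105.7 dBm

P_n = kTB = 1.38×10⁻²³ × 188 × 1.04×10⁷ = 2.70×10⁻¹⁴ W
In dBm: 10 log₁₀(2.70×10⁻¹⁴ / 10⁻³) = −105.7 dBm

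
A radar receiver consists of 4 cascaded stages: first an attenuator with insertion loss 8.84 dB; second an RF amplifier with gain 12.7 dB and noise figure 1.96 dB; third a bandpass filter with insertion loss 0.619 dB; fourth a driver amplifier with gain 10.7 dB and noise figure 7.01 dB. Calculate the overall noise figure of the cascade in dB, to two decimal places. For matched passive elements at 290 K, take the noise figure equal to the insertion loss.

Convert to linear (a loss of L dB is a gain of −L dB): F_i = 10^(NF_i/10), G_i = 10^(G_i,dB/10)
  Stage 1: F_1 = 10^(8.84/10) = 7.656, G_1 = 10^(−8.84/10) = 0.1306
  Stage 2: F_2 = 10^(1.96/10) = 1.570, G_2 = 10^(12.7/10) = 18.62
  Stage 3: F_3 = 10^(0.619/10) = 1.153, G_3 = 10^(−0.619/10) = 0.8672
  Stage 4: F_4 = 10^(7.01/10) = 5.023, G_4 = 10^(10.7/10) = 11.75
Friis cascade:
  F = 7.656 + (1.570 − 1)/0.1306 + (1.153 − 1)/2.432 + (5.023 − 1)/2.109 = 13.99
NF = 10 log₁₀(13.99) = 11.46 dB

11.46 dB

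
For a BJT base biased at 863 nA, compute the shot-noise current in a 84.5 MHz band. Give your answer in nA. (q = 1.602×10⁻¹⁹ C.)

I_n = √(2qI·B)
2qI·B = 2 × 1.602×10⁻¹⁹ × 8.63×10⁻⁷ × 8.45×10⁷ = 2.34×10⁻¹⁷ A²
I_n = √(2.34×10⁻¹⁷) = 4.83×10⁻⁹ A = 4.83 nA

4.83 nA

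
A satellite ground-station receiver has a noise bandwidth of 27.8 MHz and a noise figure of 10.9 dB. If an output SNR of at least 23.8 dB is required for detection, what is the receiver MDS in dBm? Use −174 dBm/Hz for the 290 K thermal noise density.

Sensitivity = −174 + 10 log₁₀(B) + NF + SNR_min
= −174 + 74.44 + 10.9 + 23.8
= −64.86 dBm → −64.9 dBm

−64.9 dBm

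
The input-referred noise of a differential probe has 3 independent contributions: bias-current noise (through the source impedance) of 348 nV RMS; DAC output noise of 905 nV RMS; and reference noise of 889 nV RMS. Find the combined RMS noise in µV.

Uncorrelated sources add in power (mean-square): V_tot = √(ΣV_i²)
V_tot = √[(3.48×10⁻⁷)² + (9.05×10⁻⁷)² + (8.89×10⁻⁷)²] = 1.32×10⁻⁶ V = 1.32 µV

1.32 µV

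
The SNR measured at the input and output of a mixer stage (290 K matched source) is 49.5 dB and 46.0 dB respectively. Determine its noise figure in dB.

3.5 dB

NF (dB) = SNR_in(dB) − SNR_out(dB) when the source is at T₀
NF = 49.5 − 46.0 = 3.5 dB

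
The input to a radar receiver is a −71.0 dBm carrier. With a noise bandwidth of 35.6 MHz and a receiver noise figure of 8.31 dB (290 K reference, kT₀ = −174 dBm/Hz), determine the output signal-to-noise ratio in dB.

19.2 dB

Noise floor: N = −174 + 10 log₁₀(B) + NF
10 log₁₀(3.56×10⁷) = 75.51 dB
N = −174 + 75.51 + 8.31 = −90.18 dBm
SNR = P_sig − N = −71.0 − (−90.18) = 19.18 dB → 19.2 dB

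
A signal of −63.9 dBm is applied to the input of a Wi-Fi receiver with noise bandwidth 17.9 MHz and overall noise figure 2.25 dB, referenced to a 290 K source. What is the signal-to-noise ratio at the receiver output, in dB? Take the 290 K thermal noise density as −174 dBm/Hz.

35.3 dB

Noise floor: N = −174 + 10 log₁₀(B) + NF
10 log₁₀(1.79×10⁷) = 72.53 dB
N = −174 + 72.53 + 2.25 = −99.22 dBm
SNR = P_sig − N = −63.9 − (−99.22) = 35.32 dB → 35.3 dB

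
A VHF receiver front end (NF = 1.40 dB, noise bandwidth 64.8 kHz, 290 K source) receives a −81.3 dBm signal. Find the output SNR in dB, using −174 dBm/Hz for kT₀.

43.2 dB

Noise floor: N = −174 + 10 log₁₀(B) + NF
10 log₁₀(6.48×10⁴) = 48.12 dB
N = −174 + 48.12 + 1.40 = −124.48 dBm
SNR = P_sig − N = −81.3 − (−124.48) = 43.18 dB → 43.2 dB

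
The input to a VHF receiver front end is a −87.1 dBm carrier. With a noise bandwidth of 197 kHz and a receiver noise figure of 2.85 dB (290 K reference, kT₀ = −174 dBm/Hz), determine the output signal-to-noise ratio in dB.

31.1 dB

Noise floor: N = −174 + 10 log₁₀(B) + NF
10 log₁₀(1.97×10⁵) = 52.94 dB
N = −174 + 52.94 + 2.85 = −118.21 dBm
SNR = P_sig − N = −87.1 − (−118.21) = 31.11 dB → 31.1 dB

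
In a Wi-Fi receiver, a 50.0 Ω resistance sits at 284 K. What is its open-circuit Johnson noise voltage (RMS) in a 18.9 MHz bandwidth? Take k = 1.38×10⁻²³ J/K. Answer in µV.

3.85 µV

V_n = √(4kTRB)
4kTRB = 4 × 1.38×10⁻²³ × 284 × 5.00×10¹ × 1.89×10⁷ = 1.48×10⁻¹¹ V²
V_n = √(1.48×10⁻¹¹) = 3.85×10⁻⁶ V = 3.85 µV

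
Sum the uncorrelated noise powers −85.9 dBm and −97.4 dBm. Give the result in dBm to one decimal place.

−85.6 dBm

Convert to linear, add, convert back:
P₁ = 2.57×10⁻¹² W, P₂ = 1.82×10⁻¹³ W
P_tot = 2.75×10⁻¹² W → 10 log₁₀(P_tot / 10⁻³) = −85.6 dBm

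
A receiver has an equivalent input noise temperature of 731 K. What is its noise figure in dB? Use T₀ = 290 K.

F = 1 + T_e/T₀ = 1 + 731/290 = 3.52069
NF = 10 log₁₀(3.52069) = 5.47 dB

5.47 dB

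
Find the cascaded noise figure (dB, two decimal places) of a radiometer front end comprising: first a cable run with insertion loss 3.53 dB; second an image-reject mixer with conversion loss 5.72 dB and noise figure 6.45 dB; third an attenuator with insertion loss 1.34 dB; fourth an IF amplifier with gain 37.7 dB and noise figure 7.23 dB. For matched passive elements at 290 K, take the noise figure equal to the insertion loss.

Convert to linear (a loss of L dB is a gain of −L dB): F_i = 10^(NF_i/10), G_i = 10^(G_i,dB/10)
  Stage 1: F_1 = 10^(3.53/10) = 2.254, G_1 = 10^(−3.53/10) = 0.4436
  Stage 2: F_2 = 10^(6.45/10) = 4.416, G_2 = 10^(−5.72/10) = 0.2679
  Stage 3: F_3 = 10^(1.34/10) = 1.361, G_3 = 10^(−1.34/10) = 0.7345
  Stage 4: F_4 = 10^(7.23/10) = 5.284, G_4 = 10^(37.7/10) = 5888
Friis cascade:
  F = 2.254 + (4.416 − 1)/0.4436 + (1.361 − 1)/0.1189 + (5.284 − 1)/0.08730 = 62.07
NF = 10 log₁₀(62.07) = 17.93 dB

17.93 dB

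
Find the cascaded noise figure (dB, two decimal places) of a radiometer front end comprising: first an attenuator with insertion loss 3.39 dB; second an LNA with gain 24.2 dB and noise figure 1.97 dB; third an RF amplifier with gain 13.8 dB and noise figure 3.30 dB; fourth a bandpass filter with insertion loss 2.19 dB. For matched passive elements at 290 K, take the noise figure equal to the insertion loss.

5.37 dB

Convert to linear (a loss of L dB is a gain of −L dB): F_i = 10^(NF_i/10), G_i = 10^(G_i,dB/10)
  Stage 1: F_1 = 10^(3.39/10) = 2.183, G_1 = 10^(−3.39/10) = 0.4581
  Stage 2: F_2 = 10^(1.97/10) = 1.574, G_2 = 10^(24.2/10) = 263.0
  Stage 3: F_3 = 10^(3.30/10) = 2.138, G_3 = 10^(13.8/10) = 23.99
  Stage 4: F_4 = 10^(2.19/10) = 1.656, G_4 = 10^(−2.19/10) = 0.6039
Friis cascade:
  F = 2.183 + (1.574 − 1)/0.4581 + (2.138 − 1)/120.5 + (1.656 − 1)/2891 = 3.445
NF = 10 log₁₀(3.445) = 5.37 dB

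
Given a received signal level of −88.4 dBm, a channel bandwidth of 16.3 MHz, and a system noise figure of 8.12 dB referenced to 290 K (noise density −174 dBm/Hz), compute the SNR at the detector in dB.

Noise floor: N = −174 + 10 log₁₀(B) + NF
10 log₁₀(1.63×10⁷) = 72.12 dB
N = −174 + 72.12 + 8.12 = −93.76 dBm
SNR = P_sig − N = −88.4 − (−93.76) = 5.36 dB → 5.4 dB

5.4 dB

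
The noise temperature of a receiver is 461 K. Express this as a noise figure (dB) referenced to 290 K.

F = 1 + T_e/T₀ = 1 + 461/290 = 2.58966
NF = 10 log₁₀(2.58966) = 4.13 dB

4.13 dB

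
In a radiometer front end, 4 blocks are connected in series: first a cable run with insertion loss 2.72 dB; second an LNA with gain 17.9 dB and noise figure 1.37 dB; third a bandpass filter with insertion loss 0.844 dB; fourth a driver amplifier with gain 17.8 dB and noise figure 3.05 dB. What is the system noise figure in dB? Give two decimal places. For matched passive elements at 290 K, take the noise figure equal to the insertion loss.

Convert to linear (a loss of L dB is a gain of −L dB): F_i = 10^(NF_i/10), G_i = 10^(G_i,dB/10)
  Stage 1: F_1 = 10^(2.72/10) = 1.871, G_1 = 10^(−2.72/10) = 0.5346
  Stage 2: F_2 = 10^(1.37/10) = 1.371, G_2 = 10^(17.9/10) = 61.66
  Stage 3: F_3 = 10^(0.844/10) = 1.215, G_3 = 10^(−0.844/10) = 0.8234
  Stage 4: F_4 = 10^(3.05/10) = 2.018, G_4 = 10^(17.8/10) = 60.26
Friis cascade:
  F = 1.871 + (1.371 − 1)/0.5346 + (1.215 − 1)/32.96 + (2.018 − 1)/27.14 = 2.609
NF = 10 log₁₀(2.609) = 4.16 dB

4.16 dB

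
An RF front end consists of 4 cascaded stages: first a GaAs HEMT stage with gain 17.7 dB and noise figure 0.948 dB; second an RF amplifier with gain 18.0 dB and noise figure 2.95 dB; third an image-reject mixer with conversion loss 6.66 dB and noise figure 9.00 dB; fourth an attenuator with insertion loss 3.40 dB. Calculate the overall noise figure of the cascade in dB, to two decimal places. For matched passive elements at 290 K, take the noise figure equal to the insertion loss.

1.02 dB

Convert to linear (a loss of L dB is a gain of −L dB): F_i = 10^(NF_i/10), G_i = 10^(G_i,dB/10)
  Stage 1: F_1 = 10^(0.948/10) = 1.244, G_1 = 10^(17.7/10) = 58.88
  Stage 2: F_2 = 10^(2.95/10) = 1.972, G_2 = 10^(18.0/10) = 63.10
  Stage 3: F_3 = 10^(9.00/10) = 7.943, G_3 = 10^(−6.66/10) = 0.2158
  Stage 4: F_4 = 10^(3.40/10) = 2.188, G_4 = 10^(−3.40/10) = 0.4571
Friis cascade:
  F = 1.244 + (1.972 − 1)/58.88 + (7.943 − 1)/3715 + (2.188 − 1)/801.7 = 1.264
NF = 10 log₁₀(1.264) = 1.02 dB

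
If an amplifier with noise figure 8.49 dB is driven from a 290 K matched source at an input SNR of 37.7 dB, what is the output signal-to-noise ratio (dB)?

By definition F = SNR_in/SNR_out, so in dB: SNR_out = SNR_in − NF
SNR_out = 37.7 − 8.49 = 29.21 dB

29.21 dB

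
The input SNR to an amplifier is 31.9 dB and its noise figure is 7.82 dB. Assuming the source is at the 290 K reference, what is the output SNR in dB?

24.08 dB

By definition F = SNR_in/SNR_out, so in dB: SNR_out = SNR_in − NF
SNR_out = 31.9 − 7.82 = 24.08 dB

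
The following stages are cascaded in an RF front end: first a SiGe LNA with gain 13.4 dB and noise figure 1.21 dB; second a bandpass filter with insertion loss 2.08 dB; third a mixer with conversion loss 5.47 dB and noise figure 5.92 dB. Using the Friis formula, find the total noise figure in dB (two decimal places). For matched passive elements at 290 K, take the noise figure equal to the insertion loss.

1.94 dB

Convert to linear (a loss of L dB is a gain of −L dB): F_i = 10^(NF_i/10), G_i = 10^(G_i,dB/10)
  Stage 1: F_1 = 10^(1.21/10) = 1.321, G_1 = 10^(13.4/10) = 21.88
  Stage 2: F_2 = 10^(2.08/10) = 1.614, G_2 = 10^(−2.08/10) = 0.6194
  Stage 3: F_3 = 10^(5.92/10) = 3.908, G_3 = 10^(−5.47/10) = 0.2838
Friis cascade:
  F = 1.321 + (1.614 − 1)/21.88 + (3.908 − 1)/13.55 = 1.564
NF = 10 log₁₀(1.564) = 1.94 dB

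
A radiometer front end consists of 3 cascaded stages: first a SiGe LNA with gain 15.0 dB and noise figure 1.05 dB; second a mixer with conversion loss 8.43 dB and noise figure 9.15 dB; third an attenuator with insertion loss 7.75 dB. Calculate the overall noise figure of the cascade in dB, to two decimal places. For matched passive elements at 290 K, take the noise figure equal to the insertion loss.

Convert to linear (a loss of L dB is a gain of −L dB): F_i = 10^(NF_i/10), G_i = 10^(G_i,dB/10)
  Stage 1: F_1 = 10^(1.05/10) = 1.274, G_1 = 10^(15.0/10) = 31.62
  Stage 2: F_2 = 10^(9.15/10) = 8.222, G_2 = 10^(−8.43/10) = 0.1435
  Stage 3: F_3 = 10^(7.75/10) = 5.957, G_3 = 10^(−7.75/10) = 0.1679
Friis cascade:
  F = 1.274 + (8.222 − 1)/31.62 + (5.957 − 1)/4.539 = 2.594
NF = 10 log₁₀(2.594) = 4.14 dB

4.14 dB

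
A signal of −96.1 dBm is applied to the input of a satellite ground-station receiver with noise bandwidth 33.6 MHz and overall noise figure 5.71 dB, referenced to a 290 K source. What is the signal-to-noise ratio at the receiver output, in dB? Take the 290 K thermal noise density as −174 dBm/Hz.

−3.1 dB

Noise floor: N = −174 + 10 log₁₀(B) + NF
10 log₁₀(3.36×10⁷) = 75.26 dB
N = −174 + 75.26 + 5.71 = −93.03 dBm
SNR = P_sig − N = −96.1 − (−93.03) = −3.07 dB → −3.1 dB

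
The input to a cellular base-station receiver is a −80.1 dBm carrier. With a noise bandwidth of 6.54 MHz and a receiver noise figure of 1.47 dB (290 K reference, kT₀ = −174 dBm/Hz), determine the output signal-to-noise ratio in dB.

Noise floor: N = −174 + 10 log₁₀(B) + NF
10 log₁₀(6.54×10⁶) = 68.16 dB
N = −174 + 68.16 + 1.47 = −104.37 dBm
SNR = P_sig − N = −80.1 − (−104.37) = 24.27 dB → 24.3 dB

24.3 dB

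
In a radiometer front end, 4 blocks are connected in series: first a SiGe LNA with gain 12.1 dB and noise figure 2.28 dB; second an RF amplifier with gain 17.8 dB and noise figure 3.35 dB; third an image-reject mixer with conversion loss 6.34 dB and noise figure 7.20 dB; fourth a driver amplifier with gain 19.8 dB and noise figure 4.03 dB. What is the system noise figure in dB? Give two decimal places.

2.49 dB

Convert to linear (a loss of L dB is a gain of −L dB): F_i = 10^(NF_i/10), G_i = 10^(G_i,dB/10)
  Stage 1: F_1 = 10^(2.28/10) = 1.690, G_1 = 10^(12.1/10) = 16.22
  Stage 2: F_2 = 10^(3.35/10) = 2.163, G_2 = 10^(17.8/10) = 60.26
  Stage 3: F_3 = 10^(7.20/10) = 5.248, G_3 = 10^(−6.34/10) = 0.2323
  Stage 4: F_4 = 10^(4.03/10) = 2.529, G_4 = 10^(19.8/10) = 95.50
Friis cascade:
  F = 1.690 + (2.163 − 1)/16.22 + (5.248 − 1)/977.2 + (2.529 − 1)/227.0 = 1.773
NF = 10 log₁₀(1.773) = 2.49 dB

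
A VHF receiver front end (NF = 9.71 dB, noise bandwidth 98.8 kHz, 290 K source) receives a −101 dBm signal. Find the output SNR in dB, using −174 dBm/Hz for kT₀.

13.3 dB

Noise floor: N = −174 + 10 log₁₀(B) + NF
10 log₁₀(9.88×10⁴) = 49.95 dB
N = −174 + 49.95 + 9.71 = −114.34 dBm
SNR = P_sig − N = −101 − (−114.34) = 13.34 dB → 13.3 dB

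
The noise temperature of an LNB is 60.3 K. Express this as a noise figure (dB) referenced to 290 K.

0.820 dB

F = 1 + T_e/T₀ = 1 + 60.3/290 = 1.20793
NF = 10 log₁₀(1.20793) = 0.820 dB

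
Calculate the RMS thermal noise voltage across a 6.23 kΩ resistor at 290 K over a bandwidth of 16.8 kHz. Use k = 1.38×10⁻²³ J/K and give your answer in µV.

V_n = √(4kTRB)
4kTRB = 4 × 1.38×10⁻²³ × 290 × 6.23×10³ × 1.68×10⁴ = 1.68×10⁻¹² V²
V_n = √(1.68×10⁻¹²) = 1.29×10⁻⁶ V = 1.29 µV

1.29 µV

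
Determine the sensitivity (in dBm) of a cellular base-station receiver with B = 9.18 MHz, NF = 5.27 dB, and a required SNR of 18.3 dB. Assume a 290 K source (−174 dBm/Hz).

−80.8 dBm

Sensitivity = −174 + 10 log₁₀(B) + NF + SNR_min
= −174 + 69.63 + 5.27 + 18.3
= −80.80 dBm → −80.8 dBm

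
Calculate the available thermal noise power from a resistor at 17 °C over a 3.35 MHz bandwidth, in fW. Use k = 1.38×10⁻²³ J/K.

13.4 fW

T = 17 °C + 273.15 = 290.15 K
P_n = kTB = 1.38×10⁻²³ × 290.15 × 3.35×10⁶ = 1.34×10⁻¹⁴ W = 13.4 fW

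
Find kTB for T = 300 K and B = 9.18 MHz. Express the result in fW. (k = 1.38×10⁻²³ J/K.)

38.0 fW

P_n = kTB = 1.38×10⁻²³ × 300 × 9.18×10⁶ = 3.80×10⁻¹⁴ W = 38.0 fW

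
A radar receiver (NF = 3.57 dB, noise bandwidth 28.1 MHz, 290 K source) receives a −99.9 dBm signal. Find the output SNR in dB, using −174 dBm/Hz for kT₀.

−4.0 dB

Noise floor: N = −174 + 10 log₁₀(B) + NF
10 log₁₀(2.81×10⁷) = 74.49 dB
N = −174 + 74.49 + 3.57 = −95.94 dBm
SNR = P_sig − N = −99.9 − (−95.94) = −3.96 dB → −4.0 dB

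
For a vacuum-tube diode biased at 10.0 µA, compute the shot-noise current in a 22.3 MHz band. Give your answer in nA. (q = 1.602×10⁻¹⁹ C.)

I_n = √(2qI·B)
2qI·B = 2 × 1.602×10⁻¹⁹ × 1.00×10⁻⁵ × 2.23×10⁷ = 7.14×10⁻¹⁷ A²
I_n = √(7.14×10⁻¹⁷) = 8.45×10⁻⁹ A = 8.45 nA

8.45 nA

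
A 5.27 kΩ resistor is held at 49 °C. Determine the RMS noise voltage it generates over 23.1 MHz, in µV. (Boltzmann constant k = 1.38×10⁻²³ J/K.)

46.5 µV

T = 49 °C + 273.15 = 322.15 K
V_n = √(4kTRB)
4kTRB = 4 × 1.38×10⁻²³ × 322.15 × 5.27×10³ × 2.31×10⁷ = 2.16×10⁻⁹ V²
V_n = √(2.16×10⁻⁹) = 4.65×10⁻⁵ V = 46.5 µV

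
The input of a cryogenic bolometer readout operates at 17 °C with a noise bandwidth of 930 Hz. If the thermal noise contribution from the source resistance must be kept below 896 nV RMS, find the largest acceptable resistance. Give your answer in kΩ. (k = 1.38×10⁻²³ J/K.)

53.9 kΩ

T = 17 °C + 273.15 = 290.15 K
Johnson–Nyquist: V_n = √(4kTRB) ⇒ R = V_n² / (4kTB)
4kTB = 4 × 1.38×10⁻²³ × 290.15 × 9.30×10² = 1.49×10⁻¹⁷
R = (8.96×10⁻⁷)² / 1.49×10⁻¹⁷ = 5.39×10⁴ Ω = 53.9 kΩ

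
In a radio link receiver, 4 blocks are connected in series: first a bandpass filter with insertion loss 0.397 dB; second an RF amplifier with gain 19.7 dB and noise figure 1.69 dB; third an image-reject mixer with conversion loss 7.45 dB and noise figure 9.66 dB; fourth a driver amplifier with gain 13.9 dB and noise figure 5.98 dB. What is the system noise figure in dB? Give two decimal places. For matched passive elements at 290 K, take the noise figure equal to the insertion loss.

2.80 dB

Convert to linear (a loss of L dB is a gain of −L dB): F_i = 10^(NF_i/10), G_i = 10^(G_i,dB/10)
  Stage 1: F_1 = 10^(0.397/10) = 1.096, G_1 = 10^(−0.397/10) = 0.9126
  Stage 2: F_2 = 10^(1.69/10) = 1.476, G_2 = 10^(19.7/10) = 93.33
  Stage 3: F_3 = 10^(9.66/10) = 9.247, G_3 = 10^(−7.45/10) = 0.1799
  Stage 4: F_4 = 10^(5.98/10) = 3.963, G_4 = 10^(13.9/10) = 24.55
Friis cascade:
  F = 1.096 + (1.476 − 1)/0.9126 + (9.247 − 1)/85.17 + (3.963 − 1)/15.32 = 1.907
NF = 10 log₁₀(1.907) = 2.80 dB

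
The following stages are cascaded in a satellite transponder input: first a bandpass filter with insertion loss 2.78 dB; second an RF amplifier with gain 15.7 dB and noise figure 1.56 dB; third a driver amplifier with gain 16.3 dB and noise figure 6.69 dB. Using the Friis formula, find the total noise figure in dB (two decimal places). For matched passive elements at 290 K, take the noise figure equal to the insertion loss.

4.63 dB

Convert to linear (a loss of L dB is a gain of −L dB): F_i = 10^(NF_i/10), G_i = 10^(G_i,dB/10)
  Stage 1: F_1 = 10^(2.78/10) = 1.897, G_1 = 10^(−2.78/10) = 0.5272
  Stage 2: F_2 = 10^(1.56/10) = 1.432, G_2 = 10^(15.7/10) = 37.15
  Stage 3: F_3 = 10^(6.69/10) = 4.667, G_3 = 10^(16.3/10) = 42.66
Friis cascade:
  F = 1.897 + (1.432 − 1)/0.5272 + (4.667 − 1)/19.59 = 2.904
NF = 10 log₁₀(2.904) = 4.63 dB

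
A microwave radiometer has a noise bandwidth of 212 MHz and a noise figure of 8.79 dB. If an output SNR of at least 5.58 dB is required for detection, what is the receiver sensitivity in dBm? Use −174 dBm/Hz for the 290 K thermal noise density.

Sensitivity = −174 + 10 log₁₀(B) + NF + SNR_min
= −174 + 83.26 + 8.79 + 5.58
= −76.37 dBm → −76.4 dBm

−76.4 dBm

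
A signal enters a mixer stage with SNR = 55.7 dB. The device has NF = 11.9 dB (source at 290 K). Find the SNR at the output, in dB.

By definition F = SNR_in/SNR_out, so in dB: SNR_out = SNR_in − NF
SNR_out = 55.7 − 11.9 = 43.8 dB

43.8 dB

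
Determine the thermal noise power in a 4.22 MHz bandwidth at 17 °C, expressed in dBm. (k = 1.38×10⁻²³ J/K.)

−107.7 dBm

T = 17 °C + 273.15 = 290.15 K
P_n = kTB = 1.38×10⁻²³ × 290.15 × 4.22×10⁶ = 1.69×10⁻¹⁴ W
In dBm: 10 log₁₀(1.69×10⁻¹⁴ / 10⁻³) = −107.7 dBm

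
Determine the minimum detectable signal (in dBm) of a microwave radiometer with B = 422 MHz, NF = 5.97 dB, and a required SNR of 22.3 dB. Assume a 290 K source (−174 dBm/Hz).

Sensitivity = −174 + 10 log₁₀(B) + NF + SNR_min
= −174 + 86.25 + 5.97 + 22.3
= −59.48 dBm → −59.5 dBm

−59.5 dBm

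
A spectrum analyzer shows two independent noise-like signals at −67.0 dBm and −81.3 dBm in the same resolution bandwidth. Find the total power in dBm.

Convert to linear, add, convert back:
P₁ = 2.00×10⁻¹⁰ W, P₂ = 7.41×10⁻¹² W
P_tot = 2.07×10⁻¹⁰ W → 10 log₁₀(P_tot / 10⁻³) = −66.8 dBm

−66.8 dBm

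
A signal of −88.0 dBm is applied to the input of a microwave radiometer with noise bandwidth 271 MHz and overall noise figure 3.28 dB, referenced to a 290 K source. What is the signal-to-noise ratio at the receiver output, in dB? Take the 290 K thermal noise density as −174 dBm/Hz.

−1.6 dB

Noise floor: N = −174 + 10 log₁₀(B) + NF
10 log₁₀(2.71×10⁸) = 84.33 dB
N = −174 + 84.33 + 3.28 = −86.39 dBm
SNR = P_sig − N = −88.0 − (−86.39) = −1.61 dB → −1.6 dB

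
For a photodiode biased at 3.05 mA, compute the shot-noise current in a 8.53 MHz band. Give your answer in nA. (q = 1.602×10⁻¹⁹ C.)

I_n = √(2qI·B)
2qI·B = 2 × 1.602×10⁻¹⁹ × 3.05×10⁻³ × 8.53×10⁶ = 8.34×10⁻¹⁵ A²
I_n = √(8.34×10⁻¹⁵) = 9.13×10⁻⁸ A = 91.3 nA

91.3 nA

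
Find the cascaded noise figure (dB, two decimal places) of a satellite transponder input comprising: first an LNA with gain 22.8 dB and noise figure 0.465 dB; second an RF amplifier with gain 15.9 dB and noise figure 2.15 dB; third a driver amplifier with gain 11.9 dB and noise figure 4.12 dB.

0.48 dB

Convert to linear (a loss of L dB is a gain of −L dB): F_i = 10^(NF_i/10), G_i = 10^(G_i,dB/10)
  Stage 1: F_1 = 10^(0.465/10) = 1.113, G_1 = 10^(22.8/10) = 190.5
  Stage 2: F_2 = 10^(2.15/10) = 1.641, G_2 = 10^(15.9/10) = 38.90
  Stage 3: F_3 = 10^(4.12/10) = 2.582, G_3 = 10^(11.9/10) = 15.49
Friis cascade:
  F = 1.113 + (1.641 − 1)/190.5 + (2.582 − 1)/7413 = 1.117
NF = 10 log₁₀(1.117) = 0.48 dB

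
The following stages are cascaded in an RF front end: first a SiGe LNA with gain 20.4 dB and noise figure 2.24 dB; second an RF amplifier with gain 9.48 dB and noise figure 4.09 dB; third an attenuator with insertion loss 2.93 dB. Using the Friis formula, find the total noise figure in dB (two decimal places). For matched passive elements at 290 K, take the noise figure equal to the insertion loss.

Convert to linear (a loss of L dB is a gain of −L dB): F_i = 10^(NF_i/10), G_i = 10^(G_i,dB/10)
  Stage 1: F_1 = 10^(2.24/10) = 1.675, G_1 = 10^(20.4/10) = 109.6
  Stage 2: F_2 = 10^(4.09/10) = 2.564, G_2 = 10^(9.48/10) = 8.872
  Stage 3: F_3 = 10^(2.93/10) = 1.963, G_3 = 10^(−2.93/10) = 0.5093
Friis cascade:
  F = 1.675 + (2.564 − 1)/109.6 + (1.963 − 1)/972.7 = 1.690
NF = 10 log₁₀(1.690) = 2.28 dB

2.28 dB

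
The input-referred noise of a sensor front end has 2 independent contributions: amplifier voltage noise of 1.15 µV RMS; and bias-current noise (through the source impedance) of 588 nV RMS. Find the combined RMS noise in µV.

1.29 µV

Uncorrelated sources add in power (mean-square): V_tot = √(ΣV_i²)
V_tot = √[(1.15×10⁻⁶)² + (5.88×10⁻⁷)²] = 1.29×10⁻⁶ V = 1.29 µV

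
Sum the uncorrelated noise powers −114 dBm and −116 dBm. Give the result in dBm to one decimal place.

−111.9 dBm

Convert to linear, add, convert back:
P₁ = 3.98×10⁻¹⁵ W, P₂ = 2.51×10⁻¹⁵ W
P_tot = 6.49×10⁻¹⁵ W → 10 log₁₀(P_tot / 10⁻³) = −111.9 dBm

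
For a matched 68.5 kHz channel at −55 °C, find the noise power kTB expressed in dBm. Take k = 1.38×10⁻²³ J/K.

−126.9 dBm

T = −55 °C + 273.15 = 218.15 K
P_n = kTB = 1.38×10⁻²³ × 218.15 × 6.85×10⁴ = 2.06×10⁻¹⁶ W
In dBm: 10 log₁₀(2.06×10⁻¹⁶ / 10⁻³) = −126.9 dBm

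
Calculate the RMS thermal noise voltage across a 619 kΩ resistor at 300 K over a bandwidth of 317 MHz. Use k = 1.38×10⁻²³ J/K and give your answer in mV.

1.80 mV

V_n = √(4kTRB)
4kTRB = 4 × 1.38×10⁻²³ × 300 × 6.19×10⁵ × 3.17×10⁸ = 3.25×10⁻⁶ V²
V_n = √(3.25×10⁻⁶) = 1.80×10⁻³ V = 1.80 mV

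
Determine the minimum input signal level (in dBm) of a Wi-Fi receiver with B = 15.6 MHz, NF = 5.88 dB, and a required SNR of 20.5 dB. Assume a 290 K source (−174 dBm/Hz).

Sensitivity = −174 + 10 log₁₀(B) + NF + SNR_min
= −174 + 71.93 + 5.88 + 20.5
= −75.69 dBm → −75.7 dBm

−75.7 dBm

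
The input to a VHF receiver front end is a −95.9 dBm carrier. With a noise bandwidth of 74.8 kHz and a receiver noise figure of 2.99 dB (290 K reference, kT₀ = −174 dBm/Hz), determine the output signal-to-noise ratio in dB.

26.4 dB

Noise floor: N = −174 + 10 log₁₀(B) + NF
10 log₁₀(7.48×10⁴) = 48.74 dB
N = −174 + 48.74 + 2.99 = −122.27 dBm
SNR = P_sig − N = −95.9 − (−122.27) = 26.37 dB → 26.4 dB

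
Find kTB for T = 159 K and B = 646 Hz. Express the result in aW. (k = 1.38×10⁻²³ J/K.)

P_n = kTB = 1.38×10⁻²³ × 159 × 6.46×10² = 1.42×10⁻¹⁸ W = 1.42 aW

1.42 aW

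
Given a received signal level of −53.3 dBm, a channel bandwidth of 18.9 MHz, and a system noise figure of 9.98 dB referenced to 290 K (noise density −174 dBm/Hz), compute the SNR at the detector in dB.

Noise floor: N = −174 + 10 log₁₀(B) + NF
10 log₁₀(1.89×10⁷) = 72.76 dB
N = −174 + 72.76 + 9.98 = −91.26 dBm
SNR = P_sig − N = −53.3 − (−91.26) = 37.96 dB → 38.0 dB

38.0 dB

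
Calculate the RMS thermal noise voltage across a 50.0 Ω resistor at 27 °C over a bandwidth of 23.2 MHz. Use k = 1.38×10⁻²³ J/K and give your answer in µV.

4.38 µV

T = 27 °C + 273.15 = 300.15 K
V_n = √(4kTRB)
4kTRB = 4 × 1.38×10⁻²³ × 300.15 × 5.00×10¹ × 2.32×10⁷ = 1.92×10⁻¹¹ V²
V_n = √(1.92×10⁻¹¹) = 4.38×10⁻⁶ V = 4.38 µV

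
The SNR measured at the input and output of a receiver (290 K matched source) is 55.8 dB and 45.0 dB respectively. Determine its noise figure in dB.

NF (dB) = SNR_in(dB) − SNR_out(dB) when the source is at T₀
NF = 55.8 − 45.0 = 10.8 dB

10.8 dB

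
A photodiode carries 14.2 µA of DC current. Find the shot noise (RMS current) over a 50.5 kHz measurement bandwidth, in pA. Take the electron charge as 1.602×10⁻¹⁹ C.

I_n = √(2qI·B)
2qI·B = 2 × 1.602×10⁻¹⁹ × 1.42×10⁻⁵ × 5.05×10⁴ = 2.30×10⁻¹⁹ A²
I_n = √(2.30×10⁻¹⁹) = 4.79×10⁻¹⁰ A = 479 pA

479 pA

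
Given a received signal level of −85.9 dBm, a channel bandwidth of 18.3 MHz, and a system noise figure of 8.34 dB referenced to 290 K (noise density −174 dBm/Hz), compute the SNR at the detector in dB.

7.1 dB

Noise floor: N = −174 + 10 log₁₀(B) + NF
10 log₁₀(1.83×10⁷) = 72.62 dB
N = −174 + 72.62 + 8.34 = −93.04 dBm
SNR = P_sig − N = −85.9 − (−93.04) = 7.14 dB → 7.1 dB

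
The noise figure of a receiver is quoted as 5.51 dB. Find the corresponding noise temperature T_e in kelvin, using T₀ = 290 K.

741 K

F = 10^(5.51/10) = 3.55631
T_e = (F − 1)·T₀ = (3.55631 − 1) × 290 = 741 K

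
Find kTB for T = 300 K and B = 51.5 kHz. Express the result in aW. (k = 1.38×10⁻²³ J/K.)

213 aW

P_n = kTB = 1.38×10⁻²³ × 300 × 5.15×10⁴ = 2.13×10⁻¹⁶ W = 213 aW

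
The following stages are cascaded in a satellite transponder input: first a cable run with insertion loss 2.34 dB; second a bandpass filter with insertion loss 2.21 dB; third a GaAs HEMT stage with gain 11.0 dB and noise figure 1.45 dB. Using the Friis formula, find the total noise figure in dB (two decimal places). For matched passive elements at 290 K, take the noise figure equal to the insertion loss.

6.00 dB

Convert to linear (a loss of L dB is a gain of −L dB): F_i = 10^(NF_i/10), G_i = 10^(G_i,dB/10)
  Stage 1: F_1 = 10^(2.34/10) = 1.714, G_1 = 10^(−2.34/10) = 0.5834
  Stage 2: F_2 = 10^(2.21/10) = 1.663, G_2 = 10^(−2.21/10) = 0.6012
  Stage 3: F_3 = 10^(1.45/10) = 1.396, G_3 = 10^(11.0/10) = 12.59
Friis cascade:
  F = 1.714 + (1.663 − 1)/0.5834 + (1.396 − 1)/0.3508 = 3.981
NF = 10 log₁₀(3.981) = 6.00 dB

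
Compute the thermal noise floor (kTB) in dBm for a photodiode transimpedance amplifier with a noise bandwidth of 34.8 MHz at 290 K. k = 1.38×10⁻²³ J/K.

−98.6 dBm

P_n = kTB = 1.38×10⁻²³ × 290 × 3.48×10⁷ = 1.39×10⁻¹³ W
In dBm: 10 log₁₀(1.39×10⁻¹³ / 10⁻³) = −98.6 dBm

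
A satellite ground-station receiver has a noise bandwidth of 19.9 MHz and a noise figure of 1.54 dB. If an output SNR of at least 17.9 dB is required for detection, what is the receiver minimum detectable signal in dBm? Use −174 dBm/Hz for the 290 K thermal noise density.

Sensitivity = −174 + 10 log₁₀(B) + NF + SNR_min
= −174 + 72.99 + 1.54 + 17.9
= −81.57 dBm → −81.6 dBm

−81.6 dBm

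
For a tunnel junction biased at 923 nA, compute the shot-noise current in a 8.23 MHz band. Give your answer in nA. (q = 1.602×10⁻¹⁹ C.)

I_n = √(2qI·B)
2qI·B = 2 × 1.602×10⁻¹⁹ × 9.23×10⁻⁷ × 8.23×10⁶ = 2.43×10⁻¹⁸ A²
I_n = √(2.43×10⁻¹⁸) = 1.56×10⁻⁹ A = 1.56 nA

1.56 nA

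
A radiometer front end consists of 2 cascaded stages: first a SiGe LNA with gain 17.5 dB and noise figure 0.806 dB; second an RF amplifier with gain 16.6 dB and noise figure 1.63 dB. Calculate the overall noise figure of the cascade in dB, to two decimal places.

0.84 dB

Convert to linear (a loss of L dB is a gain of −L dB): F_i = 10^(NF_i/10), G_i = 10^(G_i,dB/10)
  Stage 1: F_1 = 10^(0.806/10) = 1.204, G_1 = 10^(17.5/10) = 56.23
  Stage 2: F_2 = 10^(1.63/10) = 1.455, G_2 = 10^(16.6/10) = 45.71
Friis cascade:
  F = 1.204 + (1.455 − 1)/56.23 = 1.212
NF = 10 log₁₀(1.212) = 0.84 dB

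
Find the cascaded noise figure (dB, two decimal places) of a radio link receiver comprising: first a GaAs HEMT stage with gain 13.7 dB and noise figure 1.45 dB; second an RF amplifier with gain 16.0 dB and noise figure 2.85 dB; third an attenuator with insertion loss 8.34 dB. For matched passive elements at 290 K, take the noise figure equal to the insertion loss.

Convert to linear (a loss of L dB is a gain of −L dB): F_i = 10^(NF_i/10), G_i = 10^(G_i,dB/10)
  Stage 1: F_1 = 10^(1.45/10) = 1.396, G_1 = 10^(13.7/10) = 23.44
  Stage 2: F_2 = 10^(2.85/10) = 1.928, G_2 = 10^(16.0/10) = 39.81
  Stage 3: F_3 = 10^(8.34/10) = 6.823, G_3 = 10^(−8.34/10) = 0.1466
Friis cascade:
  F = 1.396 + (1.928 − 1)/23.44 + (6.823 − 1)/933.3 = 1.442
NF = 10 log₁₀(1.442) = 1.59 dB

1.59 dB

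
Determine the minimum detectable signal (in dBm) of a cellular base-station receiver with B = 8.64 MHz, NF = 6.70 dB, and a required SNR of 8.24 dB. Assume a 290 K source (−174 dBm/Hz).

Sensitivity = −174 + 10 log₁₀(B) + NF + SNR_min
= −174 + 69.37 + 6.70 + 8.24
= −89.69 dBm → −89.7 dBm

−89.7 dBm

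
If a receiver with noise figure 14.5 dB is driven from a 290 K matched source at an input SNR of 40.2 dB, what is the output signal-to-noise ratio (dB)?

By definition F = SNR_in/SNR_out, so in dB: SNR_out = SNR_in − NF
SNR_out = 40.2 − 14.5 = 25.7 dB

25.7 dB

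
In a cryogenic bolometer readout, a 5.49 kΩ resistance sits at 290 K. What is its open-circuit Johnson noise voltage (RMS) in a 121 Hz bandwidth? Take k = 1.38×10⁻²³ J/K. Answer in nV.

V_n = √(4kTRB)
4kTRB = 4 × 1.38×10⁻²³ × 290 × 5.49×10³ × 1.21×10² = 1.06×10⁻¹⁴ V²
V_n = √(1.06×10⁻¹⁴) = 1.03×10⁻⁷ V = 103 nV

103 nV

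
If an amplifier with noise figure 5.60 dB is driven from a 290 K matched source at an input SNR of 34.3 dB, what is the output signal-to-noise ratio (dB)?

By definition F = SNR_in/SNR_out, so in dB: SNR_out = SNR_in − NF
SNR_out = 34.3 − 5.60 = 28.70 dB

28.70 dB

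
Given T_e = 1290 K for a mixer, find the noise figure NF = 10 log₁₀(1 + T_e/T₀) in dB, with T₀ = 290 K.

F = 1 + T_e/T₀ = 1 + 1290/290 = 5.44828
NF = 10 log₁₀(5.44828) = 7.36 dB

7.36 dB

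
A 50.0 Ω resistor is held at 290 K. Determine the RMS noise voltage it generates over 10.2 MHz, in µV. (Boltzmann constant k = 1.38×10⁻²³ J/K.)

2.86 µV

V_n = √(4kTRB)
4kTRB = 4 × 1.38×10⁻²³ × 290 × 5.00×10¹ × 1.02×10⁷ = 8.16×10⁻¹² V²
V_n = √(8.16×10⁻¹²) = 2.86×10⁻⁶ V = 2.86 µV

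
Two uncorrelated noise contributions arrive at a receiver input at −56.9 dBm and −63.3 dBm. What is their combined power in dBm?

Convert to linear, add, convert back:
P₁ = 2.04×10⁻⁹ W, P₂ = 4.68×10⁻¹⁰ W
P_tot = 2.51×10⁻⁹ W → 10 log₁₀(P_tot / 10⁻³) = −56.0 dBm

−56.0 dBm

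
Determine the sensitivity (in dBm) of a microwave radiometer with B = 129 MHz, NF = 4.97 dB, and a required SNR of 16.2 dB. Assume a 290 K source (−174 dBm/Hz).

Sensitivity = −174 + 10 log₁₀(B) + NF + SNR_min
= −174 + 81.11 + 4.97 + 16.2
= −71.72 dBm → −71.7 dBm

−71.7 dBm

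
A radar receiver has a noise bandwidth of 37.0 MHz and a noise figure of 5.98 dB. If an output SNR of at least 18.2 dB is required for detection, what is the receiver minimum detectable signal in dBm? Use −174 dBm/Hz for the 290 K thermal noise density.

Sensitivity = −174 + 10 log₁₀(B) + NF + SNR_min
= −174 + 75.68 + 5.98 + 18.2
= −74.14 dBm → −74.1 dBm

−74.1 dBm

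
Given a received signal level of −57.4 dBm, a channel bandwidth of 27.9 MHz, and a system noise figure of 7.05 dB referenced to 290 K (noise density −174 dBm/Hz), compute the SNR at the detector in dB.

35.1 dB

Noise floor: N = −174 + 10 log₁₀(B) + NF
10 log₁₀(2.79×10⁷) = 74.46 dB
N = −174 + 74.46 + 7.05 = −92.49 dBm
SNR = P_sig − N = −57.4 − (−92.49) = 35.09 dB → 35.1 dB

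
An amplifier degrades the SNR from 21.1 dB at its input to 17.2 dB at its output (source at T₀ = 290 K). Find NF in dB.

3.9 dB

NF (dB) = SNR_in(dB) − SNR_out(dB) when the source is at T₀
NF = 21.1 − 17.2 = 3.9 dB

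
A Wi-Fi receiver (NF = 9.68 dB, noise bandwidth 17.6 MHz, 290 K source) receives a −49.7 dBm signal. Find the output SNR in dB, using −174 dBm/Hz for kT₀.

Noise floor: N = −174 + 10 log₁₀(B) + NF
10 log₁₀(1.76×10⁷) = 72.46 dB
N = −174 + 72.46 + 9.68 = −91.86 dBm
SNR = P_sig − N = −49.7 − (−91.86) = 42.16 dB → 42.2 dB

42.2 dB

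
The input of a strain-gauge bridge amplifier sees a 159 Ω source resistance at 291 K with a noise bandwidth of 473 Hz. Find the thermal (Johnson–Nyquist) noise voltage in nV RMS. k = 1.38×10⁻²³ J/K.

34.8 nV

V_n = √(4kTRB)
4kTRB = 4 × 1.38×10⁻²³ × 291 × 1.59×10² × 4.73×10² = 1.21×10⁻¹⁵ V²
V_n = √(1.21×10⁻¹⁵) = 3.48×10⁻⁸ V = 34.8 nV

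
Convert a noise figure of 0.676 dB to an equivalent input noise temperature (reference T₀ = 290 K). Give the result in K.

48.8 K

F = 10^(0.676/10) = 1.16842
T_e = (F − 1)·T₀ = (1.16842 − 1) × 290 = 48.8 K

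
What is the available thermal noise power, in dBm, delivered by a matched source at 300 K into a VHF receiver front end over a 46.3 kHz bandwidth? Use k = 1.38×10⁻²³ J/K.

P_n = kTB = 1.38×10⁻²³ × 300 × 4.63×10⁴ = 1.92×10⁻¹⁶ W
In dBm: 10 log₁₀(1.92×10⁻¹⁶ / 10⁻³) = −127.2 dBm

−127.2 dBm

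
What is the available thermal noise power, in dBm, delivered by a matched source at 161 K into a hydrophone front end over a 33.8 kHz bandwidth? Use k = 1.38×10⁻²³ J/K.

−131.2 dBm

P_n = kTB = 1.38×10⁻²³ × 161 × 3.38×10⁴ = 7.51×10⁻¹⁷ W
In dBm: 10 log₁₀(7.51×10⁻¹⁷ / 10⁻³) = −131.2 dBm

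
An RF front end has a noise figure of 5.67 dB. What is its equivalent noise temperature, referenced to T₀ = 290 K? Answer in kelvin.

780 K

F = 10^(5.67/10) = 3.68978
T_e = (F − 1)·T₀ = (3.68978 − 1) × 290 = 780 K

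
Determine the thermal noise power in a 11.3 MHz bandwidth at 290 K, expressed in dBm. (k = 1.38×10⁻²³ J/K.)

−103.4 dBm

P_n = kTB = 1.38×10⁻²³ × 290 × 1.13×10⁷ = 4.52×10⁻¹⁴ W
In dBm: 10 log₁₀(4.52×10⁻¹⁴ / 10⁻³) = −103.4 dBm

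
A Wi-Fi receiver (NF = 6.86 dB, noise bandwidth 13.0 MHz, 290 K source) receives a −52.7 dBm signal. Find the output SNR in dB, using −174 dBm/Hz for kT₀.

Noise floor: N = −174 + 10 log₁₀(B) + NF
10 log₁₀(1.30×10⁷) = 71.14 dB
N = −174 + 71.14 + 6.86 = −96.00 dBm
SNR = P_sig − N = −52.7 − (−96.00) = 43.30 dB → 43.3 dB

43.3 dB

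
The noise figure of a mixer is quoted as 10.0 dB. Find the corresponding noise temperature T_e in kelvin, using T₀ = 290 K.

2610 K

F = 10^(10.0/10) = 10
T_e = (F − 1)·T₀ = (10 − 1) × 290 = 2610 K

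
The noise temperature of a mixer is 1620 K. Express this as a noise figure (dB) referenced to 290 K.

F = 1 + T_e/T₀ = 1 + 1620/290 = 6.58621
NF = 10 log₁₀(6.58621) = 8.19 dB

8.19 dB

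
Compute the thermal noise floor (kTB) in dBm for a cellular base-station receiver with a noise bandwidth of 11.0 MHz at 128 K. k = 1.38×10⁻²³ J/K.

−107.1 dBm

P_n = kTB = 1.38×10⁻²³ × 128 × 1.10×10⁷ = 1.94×10⁻¹⁴ W
In dBm: 10 log₁₀(1.94×10⁻¹⁴ / 10⁻³) = −107.1 dBm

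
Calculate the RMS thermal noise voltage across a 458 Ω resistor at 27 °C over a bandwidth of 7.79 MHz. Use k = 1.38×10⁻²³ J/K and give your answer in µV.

T = 27 °C + 273.15 = 300.15 K
V_n = √(4kTRB)
4kTRB = 4 × 1.38×10⁻²³ × 300.15 × 4.58×10² × 7.79×10⁶ = 5.91×10⁻¹¹ V²
V_n = √(5.91×10⁻¹¹) = 7.69×10⁻⁶ V = 7.69 µV

7.69 µV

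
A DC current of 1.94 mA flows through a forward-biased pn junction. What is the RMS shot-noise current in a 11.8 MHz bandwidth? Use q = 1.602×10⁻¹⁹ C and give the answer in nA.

I_n = √(2qI·B)
2qI·B = 2 × 1.602×10⁻¹⁹ × 1.94×10⁻³ × 1.18×10⁷ = 7.33×10⁻¹⁵ A²
I_n = √(7.33×10⁻¹⁵) = 8.56×10⁻⁸ A = 85.6 nA

85.6 nA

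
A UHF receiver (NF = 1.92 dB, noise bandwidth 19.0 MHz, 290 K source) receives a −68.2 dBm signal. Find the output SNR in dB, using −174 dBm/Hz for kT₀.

31.1 dB

Noise floor: N = −174 + 10 log₁₀(B) + NF
10 log₁₀(1.90×10⁷) = 72.79 dB
N = −174 + 72.79 + 1.92 = −99.29 dBm
SNR = P_sig − N = −68.2 − (−99.29) = 31.09 dB → 31.1 dB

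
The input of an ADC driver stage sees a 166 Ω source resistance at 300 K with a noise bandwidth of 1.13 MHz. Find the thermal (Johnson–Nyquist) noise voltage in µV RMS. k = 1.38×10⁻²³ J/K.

V_n = √(4kTRB)
4kTRB = 4 × 1.38×10⁻²³ × 300 × 1.66×10² × 1.13×10⁶ = 3.11×10⁻¹² V²
V_n = √(3.11×10⁻¹²) = 1.76×10⁻⁶ V = 1.76 µV

1.76 µV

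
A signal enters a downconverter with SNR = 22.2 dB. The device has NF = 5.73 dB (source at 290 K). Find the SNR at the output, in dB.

By definition F = SNR_in/SNR_out, so in dB: SNR_out = SNR_in − NF
SNR_out = 22.2 − 5.73 = 16.47 dB

16.47 dB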